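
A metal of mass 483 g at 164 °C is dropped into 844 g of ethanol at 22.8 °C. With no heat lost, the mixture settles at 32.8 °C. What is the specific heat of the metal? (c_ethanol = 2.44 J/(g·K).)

Energy conservation, ΣQ = 0:
483×c×(32.8 − 164) + 844×2.44×(32.8 − 22.8) = 0
-63370 c = -20594
c = -20594/-63370 ≈ 0.325 J/(g·K)

c ≈ 0.325 J/(g·K)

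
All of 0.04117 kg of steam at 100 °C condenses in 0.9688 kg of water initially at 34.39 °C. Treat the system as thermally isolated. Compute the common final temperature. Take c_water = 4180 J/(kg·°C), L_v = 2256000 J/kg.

T_f ≈ 59.1 °C

Net heat exchanged in the isolated system is zero:
condense steam: −0.04117·2256000 = −92880
  condensate cools 100→T: 0.04117·4180·(T − 100) = 172.09(T − 100)
  water warms: 0.9688·4180·(T − 34.39) = 4049.6(T − 34.39)
4221.7 T = 92880 + 17209 + 139265 = 249354
T ≈ 59.07 °C — below 100 °C, confirming all the steam condensed.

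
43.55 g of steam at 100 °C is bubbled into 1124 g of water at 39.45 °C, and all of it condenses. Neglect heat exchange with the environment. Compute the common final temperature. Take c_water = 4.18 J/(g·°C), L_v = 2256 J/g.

Sum of m c ΔT and latent-heat terms is zero:
condense steam: −43.55×2256 = −98249
  condensate cools 100→T: 43.55×4.18×(T − 100) = 182.04(T − 100)
  original water: 4698.3(T − 39.45)
4880.4 T = 98249 + 18204 + 185349 = 301801
T ≈ 61.84 °C (< 100 °C, so full condensation is consistent).

T_f ≈ 61.8 °C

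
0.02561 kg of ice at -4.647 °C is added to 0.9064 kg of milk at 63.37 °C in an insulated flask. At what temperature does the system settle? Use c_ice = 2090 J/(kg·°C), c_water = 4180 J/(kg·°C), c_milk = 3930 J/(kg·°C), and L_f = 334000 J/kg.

T_f ≈ 59.1 °C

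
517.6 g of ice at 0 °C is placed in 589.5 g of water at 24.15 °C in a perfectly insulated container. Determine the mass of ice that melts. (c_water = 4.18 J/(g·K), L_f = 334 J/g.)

Water can give up m c ΔT = 589.5×4.18×24.15 = 59508 J before reaching 0 °C.
To melt every bit of ice: 517.6×334 = 172878 J.
Since 59508 < 172878 J, not all the ice melts; equilibrium is at 0 °C.
m_melted×334 = 59508  ⇒  m_melted ≈ 178.2 g.

m_melted ≈ 178 g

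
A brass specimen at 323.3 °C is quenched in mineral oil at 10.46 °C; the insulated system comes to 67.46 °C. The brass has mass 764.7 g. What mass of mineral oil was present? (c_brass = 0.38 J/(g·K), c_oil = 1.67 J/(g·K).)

Heat lost by the brass = heat gained by the oil:
764.7·0.38·(323.3 − 67.46) = m·1.67·(67.46 − 10.46)
95.19 m = 74344  ⇒  m ≈ 781 g

m ≈ 781 g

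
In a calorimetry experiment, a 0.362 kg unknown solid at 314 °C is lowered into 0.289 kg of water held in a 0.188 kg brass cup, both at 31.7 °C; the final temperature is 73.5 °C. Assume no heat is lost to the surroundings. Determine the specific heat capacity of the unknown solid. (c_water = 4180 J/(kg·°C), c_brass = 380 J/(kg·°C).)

Taking heat into each body as positive, Σ m c ΔT = 0:
0.362·c·(73.5 − 314) + 0.289·4180·(73.5 − 31.7) + 0.188·380·(73.5 − 31.7) = 0
-87.06 c = -53481
c = -53481/-87.06 ≈ 614.3 J/(kg·°C)

c ≈ 614 J/(kg·°C)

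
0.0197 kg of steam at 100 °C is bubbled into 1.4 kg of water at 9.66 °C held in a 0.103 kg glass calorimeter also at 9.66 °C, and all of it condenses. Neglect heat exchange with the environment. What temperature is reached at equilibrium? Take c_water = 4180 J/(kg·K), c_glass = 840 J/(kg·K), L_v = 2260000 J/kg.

Let T be the final temperature. ΣQ_i = 0:
latent heat released on condensation: 0.0197·2260000 = 44522; condensate cools 100→T: 0.0197·4180·(T − 100) = 82.35(T − 100); water warms: 1.4·4180·(T − 9.66) = 5852(T − 9.66); cup: 86.52(T − 9.66)
6020.9 T = 44522 + 8234.6 + 57366 = 110123
T ≈ 18.29 °C (< 100 °C, so full condensation is consistent).

T_f ≈ 18.3 °C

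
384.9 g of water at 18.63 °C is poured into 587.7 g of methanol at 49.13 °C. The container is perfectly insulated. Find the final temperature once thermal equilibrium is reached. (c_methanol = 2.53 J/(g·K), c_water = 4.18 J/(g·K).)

T_f ≈ 33.3 °C

Heat lost by the methanol equals heat gained by the water:
587.7·2.53·(49.13 − T) = 384.9·4.18·(T − 18.63)
1486.9(49.13 − T) = 1608.9(T − 18.63)
3095.8 T = 103024  ⇒  T ≈ 33.28 °C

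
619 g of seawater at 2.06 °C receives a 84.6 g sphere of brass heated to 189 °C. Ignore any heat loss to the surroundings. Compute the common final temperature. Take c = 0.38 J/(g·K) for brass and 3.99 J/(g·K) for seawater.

T_f ≈ 4.5 °C

Setting the total heat transfer to zero:
84.6*0.38*(T − 189) + 619*3.99*(T − 2.06) = 0
(32.15 + 2469.8) T = 32.15*189 + 2469.8*2.06
T = 11164 / 2502 = 4.46 °C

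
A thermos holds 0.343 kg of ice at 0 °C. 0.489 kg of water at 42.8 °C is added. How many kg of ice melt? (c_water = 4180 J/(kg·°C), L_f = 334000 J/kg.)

m_melted ≈ 0.262 kg

Cooling the water to 0 °C releases 0.489×4180×42.8 = 87484 J.
Fully melting the ice requires m_ice L_f = 0.343×334000 = 114562 J.
Since 87484 < 114562 J, not all the ice melts; equilibrium is at 0 °C.
Mass melted = 87484/334000 ≈ 0.2619 kg.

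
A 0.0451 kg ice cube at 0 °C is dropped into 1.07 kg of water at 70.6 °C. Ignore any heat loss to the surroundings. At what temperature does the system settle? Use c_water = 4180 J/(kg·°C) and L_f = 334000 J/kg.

Energy conservation, ΣQ = 0:
melt ice: 0.0451·334000 = 15063
  meltwater 0→T: 0.0451·4180·T = 188.52 T
  water: 4472.6(T − 70.6)
4661.1 T = 315766 − 15063 = 300702
T ≈ 64.51 °C. Since T > 0 °C, the all-ice-melts assumption holds.

T_f ≈ 64.5 °C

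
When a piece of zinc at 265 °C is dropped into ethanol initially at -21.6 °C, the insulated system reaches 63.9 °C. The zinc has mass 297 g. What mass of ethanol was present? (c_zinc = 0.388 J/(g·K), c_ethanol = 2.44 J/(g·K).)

|Q_zinc| = |Q_ethanol|:
297×0.388×(265 − 63.9) = m×2.44×(63.9 − (-21.6))
208.62 m = 23174  ⇒  m ≈ 111.1 g

m ≈ 111 g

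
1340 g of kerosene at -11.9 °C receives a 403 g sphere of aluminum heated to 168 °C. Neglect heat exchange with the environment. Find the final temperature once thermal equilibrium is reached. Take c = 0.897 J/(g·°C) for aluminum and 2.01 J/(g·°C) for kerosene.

T_f ≈ 9.4 °C

Set heat shed by the hot body equal to heat absorbed by the cold body:
403×0.897×(168 − T) = 1340×2.01×(T − (-11.9))
361.49(168 − T) = 2693.4(T − (-11.9))
3054.9 T = 28679  ⇒  T ≈ 9.39 °C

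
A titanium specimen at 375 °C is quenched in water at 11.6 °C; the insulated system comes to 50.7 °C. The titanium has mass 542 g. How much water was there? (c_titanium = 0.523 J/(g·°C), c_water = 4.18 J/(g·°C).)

|Q_titanium| = |Q_water|:
542×0.523×(375 − 50.7) = m×4.18×(50.7 − 11.6)
163.44 m = 91928  ⇒  m ≈ 562.5 g

m ≈ 562 g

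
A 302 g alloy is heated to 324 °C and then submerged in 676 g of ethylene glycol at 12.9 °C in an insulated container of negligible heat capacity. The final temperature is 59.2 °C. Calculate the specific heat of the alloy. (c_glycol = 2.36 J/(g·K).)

Let T be the final temperature. ΣQ_i = 0:
302·c·(59.2 − 324) + 676·2.36·(59.2 − 12.9) = 0
-79970 c = -73865
c = -73865/-79970 ≈ 0.9237 J/(g·K)

c ≈ 0.924 J/(g·K)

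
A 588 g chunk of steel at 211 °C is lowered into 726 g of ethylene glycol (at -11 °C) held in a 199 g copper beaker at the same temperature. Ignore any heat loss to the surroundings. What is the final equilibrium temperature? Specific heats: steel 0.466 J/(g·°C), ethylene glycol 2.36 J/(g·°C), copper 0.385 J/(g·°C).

T_f ≈ 18.5 °C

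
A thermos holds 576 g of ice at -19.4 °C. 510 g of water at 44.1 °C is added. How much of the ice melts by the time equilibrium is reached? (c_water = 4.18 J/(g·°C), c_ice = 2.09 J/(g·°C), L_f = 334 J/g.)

m_melted ≈ 212 g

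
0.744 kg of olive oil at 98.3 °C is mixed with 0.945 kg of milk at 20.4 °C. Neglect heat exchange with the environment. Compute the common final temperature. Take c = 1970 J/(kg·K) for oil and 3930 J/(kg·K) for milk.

T_f ≈ 42.4 °C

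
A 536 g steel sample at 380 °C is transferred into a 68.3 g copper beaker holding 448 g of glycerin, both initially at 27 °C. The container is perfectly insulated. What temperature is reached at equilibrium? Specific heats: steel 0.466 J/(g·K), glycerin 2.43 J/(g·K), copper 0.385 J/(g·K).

Let T be the final temperature. ΣQ_i = 0:
536·0.466·(T − 380) + 448·2.43·(T − 27) + 68.3·0.385·(T − 27) = 0
249.78(T − 380) + 1088.6(T − 27) + 26.3(T − 27) = 0
(249.78 + 1088.6 + 26.3) T = 249.78·380 + 1088.6·27 + 26.3·27
T ≈ 91.61 °C

T_f ≈ 91.6 °C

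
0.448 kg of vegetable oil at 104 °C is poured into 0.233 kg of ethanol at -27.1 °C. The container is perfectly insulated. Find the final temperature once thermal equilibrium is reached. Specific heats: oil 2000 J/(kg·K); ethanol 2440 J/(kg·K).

T_f ≈ 53.1 °C

With ΣQ=0 the equilibrium temperature is the m·c-weighted mean:
T_f = (896×104 + 568.52×(-27.1)) / (896 + 568.52)
    = 77777 / 1464.5 ≈ 53.11 °C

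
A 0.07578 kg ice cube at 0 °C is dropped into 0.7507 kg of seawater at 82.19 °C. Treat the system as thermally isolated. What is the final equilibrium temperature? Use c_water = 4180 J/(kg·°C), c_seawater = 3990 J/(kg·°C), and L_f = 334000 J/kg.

T_f ≈ 66.7 °C

Conservation of energy gives ΣQ = 0:
fusion: m_ice L_f = 0.07578·334000 = 25311; warm the meltwater: 316.76 T; seawater: 2995.3(T − 82.19)
3312.1 T = 246183 − 25311 = 220873
T ≈ 66.69 °C — above 0 °C, consistent with complete melting.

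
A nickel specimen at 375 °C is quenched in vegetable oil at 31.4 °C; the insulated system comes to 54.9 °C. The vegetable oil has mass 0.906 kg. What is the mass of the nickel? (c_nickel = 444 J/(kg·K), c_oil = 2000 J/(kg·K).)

Conservation of energy gives ΣQ = 0:
m·444·(54.9 − 375) + 0.906·2000·(54.9 − 31.4) = 0
-142124 m = -42582
m = -42582/-142124 ≈ 0.2996 kg

m ≈ 0.3 kg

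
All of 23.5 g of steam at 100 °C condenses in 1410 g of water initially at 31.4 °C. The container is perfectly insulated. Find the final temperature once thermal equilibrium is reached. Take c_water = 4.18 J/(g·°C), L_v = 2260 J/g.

Taking heat into each body as positive, Σ m c ΔT = 0:
steam→water at 100 °C releases m L_v = 23.5×2260 = 53110
  condensed water 100 °C→T: 98.23(T − 100)
  original water: 5893.8(T − 31.4)
5992 T = 53110 + 9823 + 185065 = 247998
T ≈ 41.39 °C (< 100 °C, so full condensation is consistent).

T_f ≈ 41.4 °C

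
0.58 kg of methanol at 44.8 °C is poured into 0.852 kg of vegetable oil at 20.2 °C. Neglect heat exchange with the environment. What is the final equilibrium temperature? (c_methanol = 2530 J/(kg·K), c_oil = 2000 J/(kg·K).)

Heat lost by the methanol equals heat gained by the oil:
0.58×2530×(44.8 − T) = 0.852×2000×(T − 20.2)
1467.4(44.8 − T) = 1704(T − 20.2)
3171.4 T = 100160  ⇒  T ≈ 31.58 °C

T_f ≈ 31.6 °C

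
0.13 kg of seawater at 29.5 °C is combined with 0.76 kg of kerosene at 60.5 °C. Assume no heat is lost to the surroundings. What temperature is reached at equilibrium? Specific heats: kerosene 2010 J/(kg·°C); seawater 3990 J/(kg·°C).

T_f ≈ 52.6 °C

Let T be the final temperature. ΣQ_i = 0:
0.76·2010·(T − 60.5) + 0.13·3990·(T − 29.5) = 0
1527.6(T − 60.5) + 518.7(T − 29.5) = 0
2046.3 T = 107721
T = 107721/2046.3 ≈ 52.64 °C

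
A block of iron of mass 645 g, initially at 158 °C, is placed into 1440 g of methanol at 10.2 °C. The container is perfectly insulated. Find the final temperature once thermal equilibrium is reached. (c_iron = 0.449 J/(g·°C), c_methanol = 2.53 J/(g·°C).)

T_f ≈ 21.1 °C

Conservation of energy gives ΣQ = 0:
645*0.449*(T − 158) + 1440*2.53*(T − 10.2) = 0
3932.8 T = 82918
T = 82918 / 3932.8 = 21.1 °C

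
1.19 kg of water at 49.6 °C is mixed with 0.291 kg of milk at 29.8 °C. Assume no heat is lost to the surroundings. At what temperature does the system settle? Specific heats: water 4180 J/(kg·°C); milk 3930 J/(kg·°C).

T_f ≈ 45.9 °C

With ΣQ=0 the equilibrium temperature is the m·c-weighted mean:
T_f = (4974.2*49.6 + 1143.6*29.8) / (4974.2 + 1143.6)
    = 280800 / 6117.8 ≈ 45.90 °C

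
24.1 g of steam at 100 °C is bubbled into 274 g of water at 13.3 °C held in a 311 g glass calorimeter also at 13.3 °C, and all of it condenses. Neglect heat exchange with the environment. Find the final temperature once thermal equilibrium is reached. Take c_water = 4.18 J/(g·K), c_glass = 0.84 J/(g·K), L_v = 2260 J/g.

T_f ≈ 55.2 °C

Energy balance with sensible and latent terms:
steam→water at 100 °C releases m L_v = 24.1·2260 = 54466
  condensed water 100 °C→T: 100.74(T − 100)
  original water: 1145.3(T − 13.3)
  glass cup: 311·0.84·(T − 13.3) = 261.24(T − 13.3)
1507.3 T = 54466 + 10074 + 18707 = 83247
T ≈ 55.23 °C — below 100 °C, confirming all the steam condensed.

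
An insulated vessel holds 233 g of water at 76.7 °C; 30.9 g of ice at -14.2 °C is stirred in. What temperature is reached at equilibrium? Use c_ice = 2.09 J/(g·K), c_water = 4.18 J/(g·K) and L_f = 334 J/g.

T_f ≈ 57.5 °C

Net heat exchanged in the isolated system is zero:
ice -14.2→0 °C: 30.9×2.09×14.2 = 917.05; latent heat to melt: 30.9×334 = 10321; meltwater 0→T: 30.9×4.18×T = 129.16 T; water: 973.94(T − 76.7)
1103.1 T = 74701 − 11238 = 63464
T ≈ 57.53 °C (positive, so assuming full melt was valid).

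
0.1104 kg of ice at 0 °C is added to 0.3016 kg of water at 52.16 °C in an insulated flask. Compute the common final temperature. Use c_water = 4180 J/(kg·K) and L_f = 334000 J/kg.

T_f ≈ 16.8 °C

Sum of m c ΔT and latent-heat terms is zero:
latent heat to melt: 0.1104·334000 = 36874; warm the meltwater: 461.47 T; water cools: 0.3016·4180·(T − 52.16) = 1260.7(T − 52.16)
1722.2 T = 65757 − 36874 = 28884
T ≈ 16.77 °C (positive, so assuming full melt was valid).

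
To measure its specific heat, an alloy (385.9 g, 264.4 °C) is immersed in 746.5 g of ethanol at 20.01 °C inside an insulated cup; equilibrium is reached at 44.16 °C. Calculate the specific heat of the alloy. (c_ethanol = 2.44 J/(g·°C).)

c ≈ 0.518 J/(g·°C)

Heat lost by the alloy = heat gained by the ethanol:
385.9×c×(264.4 − 44.16) = 746.5×2.44×(44.16 − 20.01)
84991 c = 43988  ⇒  c ≈ 0.5176 J/(g·°C)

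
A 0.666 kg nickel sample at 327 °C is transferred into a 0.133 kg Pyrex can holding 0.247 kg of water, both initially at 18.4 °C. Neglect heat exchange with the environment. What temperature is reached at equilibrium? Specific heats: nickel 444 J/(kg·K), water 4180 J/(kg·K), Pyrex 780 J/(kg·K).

T_f = Σ m_i c_i T_i / Σ m_i c_i:
T_f = (295.7×327 + 1032.5×18.4 + 103.74×18.4) / (295.7 + 1032.5 + 103.74)
    = 117601 / 1431.9 ≈ 82.13 °C

T_f ≈ 82.1 °C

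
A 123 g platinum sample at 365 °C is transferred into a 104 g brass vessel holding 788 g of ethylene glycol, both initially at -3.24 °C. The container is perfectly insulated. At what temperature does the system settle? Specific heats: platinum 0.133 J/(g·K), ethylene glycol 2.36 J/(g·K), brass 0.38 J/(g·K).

T_f ≈ -0.1 °C

Net heat exchanged in the isolated system is zero:
123*0.133*(T − 365) + 788*2.36*(T − (-3.24)) + 104*0.38*(T − (-3.24)) = 0
16.36(T − 365) + 1859.7(T − (-3.24)) + 39.52(T − (-3.24)) = 0
(16.36 + 1859.7 + 39.52) T = 16.36*365 + 1859.7*(-3.24) + 39.52*(-3.24)
T ≈ -0.10 °C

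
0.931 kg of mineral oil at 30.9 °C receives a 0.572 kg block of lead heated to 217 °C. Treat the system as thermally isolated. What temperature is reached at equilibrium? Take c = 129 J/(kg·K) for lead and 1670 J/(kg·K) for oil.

Taking heat into each body as positive, Σ m c ΔT = 0:
0.572*129*(T − 217) + 0.931*1670*(T − 30.9) = 0
73.79(T − 217) + 1554.8(T − 30.9) = 0
(73.79 + 1554.8) T = 73.79*217 + 1554.8*30.9
T = 64054/1628.6 ≈ 39.33 °C

T_f ≈ 39.3 °C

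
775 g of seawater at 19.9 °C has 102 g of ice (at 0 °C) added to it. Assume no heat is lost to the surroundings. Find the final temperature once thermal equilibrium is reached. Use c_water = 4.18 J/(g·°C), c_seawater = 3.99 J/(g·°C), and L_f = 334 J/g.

T_f ≈ 7.8 °C

Energy balance with sensible and latent terms:
melt ice: 102·334 = 34068; warm the meltwater: 426.36 T; seawater: 3092.2(T − 19.9)
3518.6 T = 61536 − 34068 = 27468
T ≈ 7.81 °C. Since T > 0 °C, the all-ice-melts assumption holds.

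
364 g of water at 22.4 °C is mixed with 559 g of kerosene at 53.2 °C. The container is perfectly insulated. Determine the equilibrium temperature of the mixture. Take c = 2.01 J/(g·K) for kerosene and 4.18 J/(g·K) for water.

T_f ≈ 35.5 °C

Heat lost by the kerosene equals heat gained by the water:
559×2.01×(53.2 − T) = 364×4.18×(T − 22.4)
1123.6(53.2 − T) = 1521.5(T − 22.4)
2645.1 T = 93857  ⇒  T ≈ 35.48 °C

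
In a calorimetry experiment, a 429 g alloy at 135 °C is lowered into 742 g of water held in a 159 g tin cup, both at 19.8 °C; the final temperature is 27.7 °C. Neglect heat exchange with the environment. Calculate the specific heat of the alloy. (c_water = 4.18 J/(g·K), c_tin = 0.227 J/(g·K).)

Taking heat into each body as positive, Σ m c ΔT = 0:
429×c×(27.7 − 135) + 742×4.18×(27.7 − 19.8) + 159×0.227×(27.7 − 19.8) = 0
-46032 c = -24787
c = -24787/-46032 ≈ 0.5385 J/(g·K)

c ≈ 0.538 J/(g·K)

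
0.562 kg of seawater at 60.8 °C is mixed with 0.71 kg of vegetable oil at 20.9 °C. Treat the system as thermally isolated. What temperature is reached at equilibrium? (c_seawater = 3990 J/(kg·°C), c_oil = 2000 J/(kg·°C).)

Set heat shed by the hot body equal to heat absorbed by the cold body:
0.562×3990×(60.8 − T) = 0.71×2000×(T − 20.9)
2242.4(60.8 − T) = 1420(T − 20.9)
3662.4 T = 166015  ⇒  T ≈ 45.33 °C

T_f ≈ 45.3 °C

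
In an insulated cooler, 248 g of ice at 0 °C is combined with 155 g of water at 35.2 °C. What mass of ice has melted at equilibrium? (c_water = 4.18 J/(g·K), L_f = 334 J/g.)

m_melted ≈ 68.3 g

Cooling the water to 0 °C releases 155×4.18×35.2 = 22806 J.
Melting all 248 g of ice would need 248×334 = 82832 J.
22806 J < 82832 J, so only part of the ice melts and the system sits at 0 °C.
m_melted×334 = 22806  ⇒  m_melted ≈ 68.28 g.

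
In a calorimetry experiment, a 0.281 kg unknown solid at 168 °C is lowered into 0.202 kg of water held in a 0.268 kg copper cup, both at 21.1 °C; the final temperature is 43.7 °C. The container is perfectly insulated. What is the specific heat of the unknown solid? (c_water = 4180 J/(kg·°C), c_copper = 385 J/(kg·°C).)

Setting the total heat transfer to zero:
0.281·c·(43.7 − 168) + 0.202·4180·(43.7 − 21.1) + 0.268·385·(43.7 − 21.1) = 0
-34.93 c = -21414
c = -21414/-34.93 ≈ 613.1 J/(kg·°C)

c ≈ 613 J/(kg·°C)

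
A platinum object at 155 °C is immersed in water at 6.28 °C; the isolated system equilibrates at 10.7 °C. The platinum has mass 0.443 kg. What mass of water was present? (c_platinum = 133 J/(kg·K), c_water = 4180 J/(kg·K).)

|Q_platinum| = |Q_water|:
0.443×133×(155 − 10.7) = m×4180×(10.7 − 6.28)
18476 m = 8502  ⇒  m ≈ 0.4602 kg

m ≈ 0.46 kg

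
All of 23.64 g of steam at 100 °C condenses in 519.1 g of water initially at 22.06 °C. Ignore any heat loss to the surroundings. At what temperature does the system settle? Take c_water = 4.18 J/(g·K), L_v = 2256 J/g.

T_f ≈ 49.0 °C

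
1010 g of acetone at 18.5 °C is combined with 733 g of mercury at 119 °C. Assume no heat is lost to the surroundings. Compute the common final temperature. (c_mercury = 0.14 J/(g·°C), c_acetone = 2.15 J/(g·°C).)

T_f ≈ 23.0 °C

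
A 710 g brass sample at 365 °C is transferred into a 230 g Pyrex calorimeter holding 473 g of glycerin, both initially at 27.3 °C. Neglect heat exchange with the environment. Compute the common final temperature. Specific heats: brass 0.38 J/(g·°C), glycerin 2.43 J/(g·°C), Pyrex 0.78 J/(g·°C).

T_f ≈ 84.3 °C

With ΣQ=0 the equilibrium temperature is the m·c-weighted mean:
T_f = (269.8×365 + 1149.4×27.3 + 179.4×27.3) / (269.8 + 1149.4 + 179.4)
    = 134753 / 1598.6 ≈ 84.29 °C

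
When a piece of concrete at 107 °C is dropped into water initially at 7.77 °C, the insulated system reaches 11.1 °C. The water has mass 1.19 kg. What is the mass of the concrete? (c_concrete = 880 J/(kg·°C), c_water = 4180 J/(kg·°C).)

|Q_concrete| = |Q_water|:
m·880·(107 − 11.1) = 1.19·4180·(11.1 − 7.77)
84392 m = 16564  ⇒  m ≈ 0.1963 kg

m ≈ 0.196 kg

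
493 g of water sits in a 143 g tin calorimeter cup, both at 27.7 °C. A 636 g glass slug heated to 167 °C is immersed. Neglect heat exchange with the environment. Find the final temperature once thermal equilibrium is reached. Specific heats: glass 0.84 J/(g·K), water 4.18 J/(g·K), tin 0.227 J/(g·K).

T_f ≈ 56.0 °C

Conservation of energy gives ΣQ = 0:
636×0.84×(T − 167) + 493×4.18×(T − 27.7) + 143×0.227×(T − 27.7) = 0
534.24(T − 167) + 2060.7(T − 27.7) + 32.46(T − 27.7) = 0
2627.4 T = 147200
T ≈ 56.02 °C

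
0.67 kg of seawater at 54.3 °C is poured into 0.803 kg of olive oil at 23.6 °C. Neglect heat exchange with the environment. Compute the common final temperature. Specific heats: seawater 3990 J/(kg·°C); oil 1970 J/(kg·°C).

Conservation of energy gives ΣQ = 0:
0.67×3990×(T − 54.3) + 0.803×1970×(T − 23.6) = 0
(2673.3 + 1581.9) T = 2673.3×54.3 + 1581.9×23.6
T = 182493 / 4255.2 = 42.9 °C

T_f ≈ 42.9 °C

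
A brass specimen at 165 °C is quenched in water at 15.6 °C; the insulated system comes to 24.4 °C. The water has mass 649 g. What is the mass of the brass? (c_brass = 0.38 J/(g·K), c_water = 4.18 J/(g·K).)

Heat lost by the brass = heat gained by the water:
m·0.38·(165 − 24.4) = 649·4.18·(24.4 − 15.6)
53.43 m = 23873  ⇒  m ≈ 446.8 g

m ≈ 447 g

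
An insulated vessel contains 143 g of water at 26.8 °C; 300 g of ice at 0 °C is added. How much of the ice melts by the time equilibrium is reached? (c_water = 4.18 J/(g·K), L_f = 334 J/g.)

m_melted ≈ 48 g

Cooling the water to 0 °C releases 143·4.18·26.8 = 16019 J.
Fully melting the ice requires m_ice L_f = 300·334 = 100200 J.
That's not enough to melt it all — equilibrium is at 0 °C with ice remaining.
Mass melted = 16019/334 ≈ 47.96 g.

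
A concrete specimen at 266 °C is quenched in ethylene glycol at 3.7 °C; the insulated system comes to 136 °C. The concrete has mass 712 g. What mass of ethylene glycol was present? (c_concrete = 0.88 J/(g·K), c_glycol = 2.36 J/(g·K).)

m ≈ 261 g

Heat gained plus heat lost sum to zero:
712×0.88×(136 − 266) + m×2.36×(136 − 3.7) = 0
312.23 m = 81453
m = 81453/312.23 ≈ 260.9 g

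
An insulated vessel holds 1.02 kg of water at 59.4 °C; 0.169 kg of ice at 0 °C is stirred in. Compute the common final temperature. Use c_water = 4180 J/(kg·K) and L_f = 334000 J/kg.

T_f ≈ 39.6 °C

Net heat exchanged in the isolated system is zero:
latent heat to melt: 0.169·334000 = 56446; meltwater 0→T: 0.169·4180·T = 706.42 T; water: 4263.6(T − 59.4)
4970 T = 253258 − 56446 = 196812
T ≈ 39.60 °C (positive, so assuming full melt was valid).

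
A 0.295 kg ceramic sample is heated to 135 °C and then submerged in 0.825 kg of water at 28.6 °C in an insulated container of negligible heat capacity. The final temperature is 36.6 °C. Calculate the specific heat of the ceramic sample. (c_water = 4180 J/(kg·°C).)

c ≈ 950 J/(kg·°C)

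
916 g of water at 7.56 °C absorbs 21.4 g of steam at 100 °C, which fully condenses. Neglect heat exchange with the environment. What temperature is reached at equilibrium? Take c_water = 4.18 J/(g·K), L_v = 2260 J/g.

Taking heat into each body as positive, Σ m c ΔT = 0:
latent heat released on condensation: 21.4·2260 = 48364; condensate cools 100→T: 21.4·4.18·(T − 100) = 89.45(T − 100); original water: 3828.9(T − 7.56)
3918.3 T = 48364 + 8945.2 + 28946 = 86256
T ≈ 22.01 °C (< 100 °C, so full condensation is consistent).

T_f ≈ 22.0 °C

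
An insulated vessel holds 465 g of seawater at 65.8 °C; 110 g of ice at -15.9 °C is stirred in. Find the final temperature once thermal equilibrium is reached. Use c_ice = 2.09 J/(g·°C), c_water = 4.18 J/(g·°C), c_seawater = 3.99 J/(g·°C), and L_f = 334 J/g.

Energy conservation, ΣQ = 0:
warm ice to 0 °C: 110×2.09×(0 − (-15.9)) = 3655.4
  melt ice: 110×334 = 36740
  meltwater 0→T: 110×4.18×T = 459.8 T
  seawater cools: 465×3.99×(T − 65.8) = 1855.4(T − 65.8)
2315.2 T = 122082 − 40395 = 81687
T ≈ 35.28 °C — above 0 °C, consistent with complete melting.

T_f ≈ 35.3 °C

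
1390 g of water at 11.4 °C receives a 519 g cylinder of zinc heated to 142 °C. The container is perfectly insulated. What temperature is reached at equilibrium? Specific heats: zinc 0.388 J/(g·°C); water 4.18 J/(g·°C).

T_f ≈ 15.8 °C

Heat gained plus heat lost sum to zero:
519·0.388·(T − 142) + 1390·4.18·(T − 11.4) = 0
201.37(T − 142) + 5810.2(T − 11.4) = 0
6011.6 T = 94831
T ≈ 15.77 °C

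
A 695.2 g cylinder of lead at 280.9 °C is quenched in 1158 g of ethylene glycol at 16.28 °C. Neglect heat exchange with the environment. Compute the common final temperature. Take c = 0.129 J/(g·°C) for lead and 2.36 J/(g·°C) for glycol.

T_f ≈ 24.7 °C

Heat gained plus heat lost sum to zero:
695.2×0.129×(T − 280.9) + 1158×2.36×(T − 16.28) = 0
(89.68 + 2732.9) T = 89.68×280.9 + 2732.9×16.28
T ≈ 24.69 °C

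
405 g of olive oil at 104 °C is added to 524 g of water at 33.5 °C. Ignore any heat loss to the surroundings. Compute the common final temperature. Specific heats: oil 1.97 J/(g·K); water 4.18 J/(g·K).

T_f ≈ 52.3 °C

Net heat exchanged in the isolated system is zero:
405*1.97*(T − 104) + 524*4.18*(T − 33.5) = 0
797.85(T − 104) + 2190.3(T − 33.5) = 0
2988.2 T = 156352
T = 156352 / 2988.2 = 52.3 °C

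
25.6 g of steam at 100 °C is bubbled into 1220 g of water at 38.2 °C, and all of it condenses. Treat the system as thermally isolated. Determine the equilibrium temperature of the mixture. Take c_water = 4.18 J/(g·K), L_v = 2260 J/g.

T_f ≈ 50.6 °C

Taking heat into each body as positive, Σ m c ΔT = 0:
condense steam: −25.6×2260 = −57856
  condensed water 100 °C→T: 107.01(T − 100)
  original water: 5099.6(T − 38.2)
5206.6 T = 57856 + 10701 + 194805 = 263362
T ≈ 50.58 °C (< 100 °C, so full condensation is consistent).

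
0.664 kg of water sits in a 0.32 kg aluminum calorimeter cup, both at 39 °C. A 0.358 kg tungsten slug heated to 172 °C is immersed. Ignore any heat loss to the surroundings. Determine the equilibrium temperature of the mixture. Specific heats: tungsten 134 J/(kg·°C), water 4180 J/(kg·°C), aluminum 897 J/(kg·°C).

Net heat exchanged in the isolated system is zero:
0.358*134*(T − 172) + 0.664*4180*(T − 39) + 0.32*897*(T − 39) = 0
3110.5 T = 127691
T = 127691/3110.5 ≈ 41.05 °C

T_f ≈ 41.1 °C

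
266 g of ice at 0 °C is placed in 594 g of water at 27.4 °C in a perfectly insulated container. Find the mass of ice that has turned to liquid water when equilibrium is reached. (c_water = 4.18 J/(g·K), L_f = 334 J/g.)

m_melted ≈ 204 g

Water can give up m c ΔT = 594×4.18×27.4 = 68032 J before reaching 0 °C.
Fully melting the ice requires m_ice L_f = 266×334 = 88844 J.
That's not enough to melt it all — equilibrium is at 0 °C with ice remaining.
Mass melted = 68032/334 ≈ 203.7 g.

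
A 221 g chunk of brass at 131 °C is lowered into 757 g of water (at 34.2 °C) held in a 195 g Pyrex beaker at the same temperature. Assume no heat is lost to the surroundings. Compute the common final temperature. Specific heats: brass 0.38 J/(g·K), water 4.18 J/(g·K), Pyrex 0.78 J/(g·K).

Net heat exchanged in the isolated system is zero:
221·0.38·(T − 131) + 757·4.18·(T − 34.2) + 195·0.78·(T − 34.2) = 0
83.98(T − 131) + 3164.3(T − 34.2) + 152.1(T − 34.2) = 0
3400.3 T = 124421
T ≈ 36.59 °C

T_f ≈ 36.6 °C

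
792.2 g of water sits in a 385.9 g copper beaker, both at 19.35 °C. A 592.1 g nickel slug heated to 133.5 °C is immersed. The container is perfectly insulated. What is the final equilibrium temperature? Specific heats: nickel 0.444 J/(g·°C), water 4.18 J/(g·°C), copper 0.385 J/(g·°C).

With ΣQ=0 the equilibrium temperature is the m·c-weighted mean:
T_f = (262.89·133.5 + 3311.4·19.35 + 148.57·19.35) / (262.89 + 3311.4 + 148.57)
    = 102047 / 3722.9 ≈ 27.41 °C

T_f ≈ 27.4 °C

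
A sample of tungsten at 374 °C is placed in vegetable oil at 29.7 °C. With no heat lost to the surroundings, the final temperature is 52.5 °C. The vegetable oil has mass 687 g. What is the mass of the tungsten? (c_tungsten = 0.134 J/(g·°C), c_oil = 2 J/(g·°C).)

Heat lost by the tungsten = heat gained by the oil:
m×0.134×(374 − 52.5) = 687×2×(52.5 − 29.7)
43.08 m = 31327  ⇒  m ≈ 727.2 g

m ≈ 727 g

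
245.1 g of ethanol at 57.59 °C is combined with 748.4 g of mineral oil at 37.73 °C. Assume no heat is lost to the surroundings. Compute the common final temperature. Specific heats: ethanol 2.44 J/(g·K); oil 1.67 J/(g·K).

T_f ≈ 44.2 °C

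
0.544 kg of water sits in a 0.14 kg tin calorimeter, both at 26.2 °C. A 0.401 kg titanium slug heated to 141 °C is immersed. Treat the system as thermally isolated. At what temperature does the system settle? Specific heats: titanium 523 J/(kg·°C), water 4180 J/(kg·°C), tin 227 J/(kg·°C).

T_f ≈ 35.8 °C

Taking heat into each body as positive, Σ m c ΔT = 0:
0.401·523·(T − 141) + 0.544·4180·(T − 26.2) + 0.14·227·(T − 26.2) = 0
209.72(T − 141) + 2273.9(T − 26.2) + 31.78(T − 26.2) = 0
(209.72 + 2273.9 + 31.78) T = 209.72·141 + 2273.9·26.2 + 31.78·26.2
T = 89980 / 2515.4 = 35.8 °C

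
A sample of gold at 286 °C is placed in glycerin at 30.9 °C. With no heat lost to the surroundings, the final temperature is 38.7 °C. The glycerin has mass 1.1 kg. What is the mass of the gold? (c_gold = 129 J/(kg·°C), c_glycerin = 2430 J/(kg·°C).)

m ≈ 0.654 kg

Taking heat into each body as positive, Σ m c ΔT = 0:
m·129·(38.7 − 286) + 1.1·2430·(38.7 − 30.9) = 0
-31902 m = -20849
m = -20849/-31902 ≈ 0.6536 kg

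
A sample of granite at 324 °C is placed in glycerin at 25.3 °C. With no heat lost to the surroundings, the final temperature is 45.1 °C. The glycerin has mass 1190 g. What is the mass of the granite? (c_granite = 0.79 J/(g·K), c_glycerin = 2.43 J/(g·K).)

Heat gained plus heat lost sum to zero:
m×0.79×(45.1 − 324) + 1190×2.43×(45.1 − 25.3) = 0
-220.33 m = -57256
m = -57256/-220.33 ≈ 259.9 g

m ≈ 260 g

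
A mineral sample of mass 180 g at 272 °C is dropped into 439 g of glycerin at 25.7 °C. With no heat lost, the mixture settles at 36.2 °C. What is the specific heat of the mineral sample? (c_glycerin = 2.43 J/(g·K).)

c ≈ 0.264 J/(g·K)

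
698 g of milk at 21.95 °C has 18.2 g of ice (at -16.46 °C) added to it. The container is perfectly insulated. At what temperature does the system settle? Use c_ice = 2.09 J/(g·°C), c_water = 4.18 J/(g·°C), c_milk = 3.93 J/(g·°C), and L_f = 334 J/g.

T_f ≈ 19.0 °C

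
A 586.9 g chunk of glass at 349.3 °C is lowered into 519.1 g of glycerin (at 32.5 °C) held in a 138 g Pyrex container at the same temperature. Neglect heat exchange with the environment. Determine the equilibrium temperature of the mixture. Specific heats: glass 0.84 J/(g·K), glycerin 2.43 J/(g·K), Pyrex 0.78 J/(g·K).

Conservation of energy gives ΣQ = 0:
586.9*0.84*(T − 349.3) + 519.1*2.43*(T − 32.5) + 138*0.78*(T − 32.5) = 0
1862 T = 216698
T = 216698/1862 ≈ 116.38 °C

T_f ≈ 116.4 °C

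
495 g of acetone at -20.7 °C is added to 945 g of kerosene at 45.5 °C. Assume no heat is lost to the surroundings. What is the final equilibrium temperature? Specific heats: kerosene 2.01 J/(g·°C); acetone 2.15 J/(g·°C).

T_f ≈ 21.7 °C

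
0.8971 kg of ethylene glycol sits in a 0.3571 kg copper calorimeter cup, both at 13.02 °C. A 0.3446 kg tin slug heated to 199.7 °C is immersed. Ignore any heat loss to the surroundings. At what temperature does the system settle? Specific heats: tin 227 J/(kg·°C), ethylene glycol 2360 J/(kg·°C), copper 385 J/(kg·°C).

T_f ≈ 19.3 °C

With ΣQ=0 the equilibrium temperature is the m·c-weighted mean:
T_f = (78.22*199.7 + 2117.2*13.02 + 137.48*13.02) / (78.22 + 2117.2 + 137.48)
    = 44977 / 2332.9 ≈ 19.28 °C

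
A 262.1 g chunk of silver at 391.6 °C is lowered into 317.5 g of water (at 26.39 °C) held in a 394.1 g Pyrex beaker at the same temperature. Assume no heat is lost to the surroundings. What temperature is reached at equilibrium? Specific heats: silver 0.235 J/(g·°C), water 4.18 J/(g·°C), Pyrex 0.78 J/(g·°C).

T_f ≈ 39.7 °C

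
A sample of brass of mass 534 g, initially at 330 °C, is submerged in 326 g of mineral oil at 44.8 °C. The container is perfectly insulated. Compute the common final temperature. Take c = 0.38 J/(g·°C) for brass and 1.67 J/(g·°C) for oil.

T_f ≈ 122.2 °C

Set heat shed by the hot body equal to heat absorbed by the cold body:
534*0.38*(330 − T) = 326*1.67*(T − 44.8)
202.92(330 − T) = 544.42(T − 44.8)
747.34 T = 91354  ⇒  T ≈ 122.24 °C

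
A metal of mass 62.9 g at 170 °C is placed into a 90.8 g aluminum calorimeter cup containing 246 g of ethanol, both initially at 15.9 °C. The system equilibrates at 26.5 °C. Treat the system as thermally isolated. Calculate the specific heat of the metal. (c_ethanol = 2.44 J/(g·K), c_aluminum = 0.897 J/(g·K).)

c ≈ 0.801 J/(g·K)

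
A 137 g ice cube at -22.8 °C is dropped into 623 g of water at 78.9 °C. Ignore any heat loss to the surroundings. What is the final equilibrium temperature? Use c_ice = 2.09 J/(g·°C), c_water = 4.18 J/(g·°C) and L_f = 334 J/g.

T_f ≈ 48.2 °C

Energy conservation, ΣQ = 0:
warm ice to 0 °C: 137×2.09×(0 − (-22.8)) = 6528.3; latent heat to melt: 137×334 = 45758; warm the meltwater: 572.66 T; water: 2604.1(T − 78.9)
3176.8 T = 205467 − 52286 = 153180
T ≈ 48.22 °C. Since T > 0 °C, the all-ice-melts assumption holds.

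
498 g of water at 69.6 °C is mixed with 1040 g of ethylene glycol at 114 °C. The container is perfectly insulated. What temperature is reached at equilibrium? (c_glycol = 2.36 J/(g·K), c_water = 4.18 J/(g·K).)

Conservation of energy gives ΣQ = 0:
1040*2.36*(T − 114) + 498*4.18*(T − 69.6) = 0
4536 T = 424684
T = 424684/4536 ≈ 93.62 °C

T_f ≈ 93.6 °C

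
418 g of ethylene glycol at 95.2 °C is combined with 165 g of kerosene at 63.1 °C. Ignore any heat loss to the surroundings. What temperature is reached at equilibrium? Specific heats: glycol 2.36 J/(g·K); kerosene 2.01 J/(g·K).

Conservation of energy gives ΣQ = 0:
418*2.36*(T − 95.2) + 165*2.01*(T − 63.1) = 0
986.48(T − 95.2) + 331.65(T − 63.1) = 0
1318.1 T = 114840
T = 114840 / 1318.1 = 87.1 °C

T_f ≈ 87.1 °C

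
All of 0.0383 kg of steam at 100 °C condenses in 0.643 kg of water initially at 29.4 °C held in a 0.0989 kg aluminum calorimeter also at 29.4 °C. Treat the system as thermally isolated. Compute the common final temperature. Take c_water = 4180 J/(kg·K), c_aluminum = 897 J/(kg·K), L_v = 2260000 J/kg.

Sum of m c ΔT and latent-heat terms is zero:
condense steam: −0.0383×2260000 = −86558
  condensate cools 100→T: 0.0383×4180×(T − 100) = 160.09(T − 100)
  water warms: 0.643×4180×(T − 29.4) = 2687.7(T − 29.4)
  aluminum cup: 0.0989×897×(T − 29.4) = 88.71(T − 29.4)
2936.5 T = 86558 + 16009 + 81628 = 184195
T ≈ 62.73 °C (< 100 °C, so full condensation is consistent).

T_f ≈ 62.7 °C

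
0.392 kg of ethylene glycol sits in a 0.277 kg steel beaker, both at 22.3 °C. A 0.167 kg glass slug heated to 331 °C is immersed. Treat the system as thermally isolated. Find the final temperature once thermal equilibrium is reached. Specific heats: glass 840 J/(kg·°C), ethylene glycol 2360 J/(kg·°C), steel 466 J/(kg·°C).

With ΣQ=0 the equilibrium temperature is the m·c-weighted mean:
T_f = (140.28×331 + 925.12×22.3 + 129.08×22.3) / (140.28 + 925.12 + 129.08)
    = 69941 / 1194.5 ≈ 58.55 °C

T_f ≈ 58.6 °C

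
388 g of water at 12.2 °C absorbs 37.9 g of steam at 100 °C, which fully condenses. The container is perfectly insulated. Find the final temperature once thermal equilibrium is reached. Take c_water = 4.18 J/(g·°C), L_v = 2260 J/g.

Setting the total heat transfer to zero:
condense steam: −37.9·2260 = −85654; condensate cools 100→T: 37.9·4.18·(T − 100) = 158.42(T − 100); water warms: 388·4.18·(T − 12.2) = 1621.8(T − 12.2)
1780.3 T = 85654 + 15842 + 19786 = 121283
T ≈ 68.13 °C (< 100 °C, so full condensation is consistent).

T_f ≈ 68.1 °C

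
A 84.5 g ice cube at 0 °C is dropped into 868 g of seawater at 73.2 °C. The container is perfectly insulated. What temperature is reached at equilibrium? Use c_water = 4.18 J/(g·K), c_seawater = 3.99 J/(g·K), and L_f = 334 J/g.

T_f ≈ 59.0 °C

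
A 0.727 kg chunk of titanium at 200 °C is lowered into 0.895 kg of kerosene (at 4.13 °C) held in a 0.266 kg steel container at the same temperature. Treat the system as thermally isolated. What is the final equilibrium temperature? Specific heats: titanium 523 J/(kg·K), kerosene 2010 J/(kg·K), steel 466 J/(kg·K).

T_f ≈ 36.5 °C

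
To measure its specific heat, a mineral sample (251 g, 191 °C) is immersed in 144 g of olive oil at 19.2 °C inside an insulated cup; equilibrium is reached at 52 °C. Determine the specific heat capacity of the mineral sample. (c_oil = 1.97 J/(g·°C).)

c ≈ 0.267 J/(g·°C)

Setting the total heat transfer to zero:
251·c·(52 − 191) + 144·1.97·(52 − 19.2) = 0
-34889 c = -9304.7
c = -9304.7/-34889 ≈ 0.2667 J/(g·°C)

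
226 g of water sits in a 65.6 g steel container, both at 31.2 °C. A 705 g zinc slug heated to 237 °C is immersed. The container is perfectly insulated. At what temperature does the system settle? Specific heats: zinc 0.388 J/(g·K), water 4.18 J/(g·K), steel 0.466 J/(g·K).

T_f ≈ 76.3 °C

Setting the total heat transfer to zero:
705*0.388*(T − 237) + 226*4.18*(T − 31.2) + 65.6*0.466*(T − 31.2) = 0
1248.8 T = 95257
T = 95257 / 1248.8 = 76.3 °C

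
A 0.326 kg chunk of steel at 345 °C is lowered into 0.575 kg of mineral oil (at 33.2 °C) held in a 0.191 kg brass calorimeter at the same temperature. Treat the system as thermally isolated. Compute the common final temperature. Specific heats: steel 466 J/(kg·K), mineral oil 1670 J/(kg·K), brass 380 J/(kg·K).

Heat gained plus heat lost sum to zero:
0.326*466*(T − 345) + 0.575*1670*(T − 33.2) + 0.191*380*(T − 33.2) = 0
151.92(T − 345) + 960.25(T − 33.2) + 72.58(T − 33.2) = 0
1184.7 T = 86701
T = 86701/1184.7 ≈ 73.18 °C

T_f ≈ 73.2 °C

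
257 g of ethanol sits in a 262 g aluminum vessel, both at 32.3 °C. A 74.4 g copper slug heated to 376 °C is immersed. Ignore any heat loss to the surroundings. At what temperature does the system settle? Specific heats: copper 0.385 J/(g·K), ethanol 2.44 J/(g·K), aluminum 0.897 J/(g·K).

Setting the total heat transfer to zero:
74.4×0.385×(T − 376) + 257×2.44×(T − 32.3) + 262×0.897×(T − 32.3) = 0
28.64(T − 376) + 627.08(T − 32.3) + 235.01(T − 32.3) = 0
890.74 T = 38616
T = 38616 / 890.74 = 43.4 °C

T_f ≈ 43.4 °C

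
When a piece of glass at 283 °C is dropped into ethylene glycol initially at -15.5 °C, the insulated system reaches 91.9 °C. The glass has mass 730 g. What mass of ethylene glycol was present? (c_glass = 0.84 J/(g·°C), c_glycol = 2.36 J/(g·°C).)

m ≈ 462 g

|Q_glass| = |Q_glycol|:
730×0.84×(283 − 91.9) = m×2.36×(91.9 − (-15.5))
253.46 m = 117183  ⇒  m ≈ 462.3 g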